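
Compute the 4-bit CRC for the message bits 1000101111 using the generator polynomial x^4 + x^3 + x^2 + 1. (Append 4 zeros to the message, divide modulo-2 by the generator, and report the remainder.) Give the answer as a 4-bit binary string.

1111

Append 4 zeros: 10001011110000. Divide by 11101 (XOR where the leading bit is 1):
  pos 0: 10001 XOR 11101 = 01100
  pos 1: 11000 XOR 11101 = 00101
  pos 3: 10111 XOR 11101 = 01010
  pos 4: 10101 XOR 11101 = 01000
  pos 5: 10001 XOR 11101 = 01100
  pos 6: 11000 XOR 11101 = 00101
  pos 8: 10100 XOR 11101 = 01001
  pos 9: 10010 XOR 11101 = 01111
Remainder (last 4 bits) = 1111. This is the CRC / FCS.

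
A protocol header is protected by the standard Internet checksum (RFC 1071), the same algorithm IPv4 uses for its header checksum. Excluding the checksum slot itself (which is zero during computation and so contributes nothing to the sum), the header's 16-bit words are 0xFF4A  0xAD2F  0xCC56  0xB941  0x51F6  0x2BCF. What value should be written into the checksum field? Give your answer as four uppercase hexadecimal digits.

One's-complement addition (fold any carry out of bit 15 back into bit 0):
  0xFF4A + 0xAD2F = 0x1AC79 → wrap carry → 0xAC7A
  0xAC7A + 0xCC56 = 0x178D0 → wrap carry → 0x78D1
  0x78D1 + 0xB941 = 0x13212 → wrap carry → 0x3213
  0x3213 + 0x51F6 = 0x08409
  0x8409 + 0x2BCF = 0x0AFD8
One's-complement sum = 0xAFD8.
Checksum = ~0xAFD8 & 0xFFFF = 0x5027.

5027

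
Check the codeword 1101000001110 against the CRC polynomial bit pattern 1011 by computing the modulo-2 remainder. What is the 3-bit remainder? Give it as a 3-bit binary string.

000

Modulo-2 division of 1101000001110 by 1011:
  pos 0: 1101 XOR 1011 = 0110
  pos 1: 1100 XOR 1011 = 0111
  pos 2: 1110 XOR 1011 = 0101
  pos 3: 1010 XOR 1011 = 0001
  pos 6: 1001 XOR 1011 = 0010
  pos 8: 1011 XOR 1011 = 0000
Remainder = 000 (zero — the frame passes the CRC check).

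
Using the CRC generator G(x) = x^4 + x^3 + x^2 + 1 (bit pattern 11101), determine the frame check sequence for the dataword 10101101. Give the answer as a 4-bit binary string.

Append 4 zeros: 101011010000. Divide by 11101 (XOR where the leading bit is 1):
  pos 0: 10101 XOR 11101 = 01000
  pos 1: 10001 XOR 11101 = 01100
  pos 2: 11000 XOR 11101 = 00101
  pos 4: 10110 XOR 11101 = 01011
  pos 5: 10110 XOR 11101 = 01011
  pos 6: 10110 XOR 11101 = 01011
  pos 7: 10110 XOR 11101 = 01011
Remainder (last 4 bits) = 1011. This is the CRC / FCS.

1011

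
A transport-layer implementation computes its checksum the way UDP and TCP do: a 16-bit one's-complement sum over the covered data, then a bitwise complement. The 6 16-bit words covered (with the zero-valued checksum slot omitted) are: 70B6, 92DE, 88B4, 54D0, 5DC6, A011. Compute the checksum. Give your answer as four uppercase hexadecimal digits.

One's-complement addition (fold any carry out of bit 15 back into bit 0):
  0x70B6 + 0x92DE = 0x10394 → wrap carry → 0x0395
  0x0395 + 0x88B4 = 0x08C49
  0x8C49 + 0x54D0 = 0x0E119
  0xE119 + 0x5DC6 = 0x13EDF → wrap carry → 0x3EE0
  0x3EE0 + 0xA011 = 0x0DEF1
One's-complement sum = 0xDEF1.
Checksum = ~0xDEF1 & 0xFFFF = 0x210E.

210E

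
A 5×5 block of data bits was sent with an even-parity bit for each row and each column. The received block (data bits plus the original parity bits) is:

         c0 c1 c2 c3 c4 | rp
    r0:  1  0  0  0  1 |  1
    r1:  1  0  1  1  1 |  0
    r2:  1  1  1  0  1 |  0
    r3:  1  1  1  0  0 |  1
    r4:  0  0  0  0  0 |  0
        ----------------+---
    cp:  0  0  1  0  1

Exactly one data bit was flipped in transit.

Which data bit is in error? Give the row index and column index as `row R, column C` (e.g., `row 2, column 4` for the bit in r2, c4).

Recompute each row's even parity and compare to rp:
  r0: data parity 0, sent rp 1 → mismatch
  r1: data parity 0, sent rp 0 → ok
  r2: data parity 0, sent rp 0 → ok
  r3: data parity 1, sent rp 1 → ok
  r4: data parity 0, sent rp 0 → ok
Recompute each column's even parity and compare to cp:
  c0: data parity 0, sent cp 0 → ok
  c1: data parity 0, sent cp 0 → ok
  c2: data parity 1, sent cp 1 → ok
  c3: data parity 1, sent cp 0 → mismatch
  c4: data parity 1, sent cp 1 → ok
Exactly one row (r0) and one column (c3) fail → the flipped bit is at their intersection.

row 0, column 3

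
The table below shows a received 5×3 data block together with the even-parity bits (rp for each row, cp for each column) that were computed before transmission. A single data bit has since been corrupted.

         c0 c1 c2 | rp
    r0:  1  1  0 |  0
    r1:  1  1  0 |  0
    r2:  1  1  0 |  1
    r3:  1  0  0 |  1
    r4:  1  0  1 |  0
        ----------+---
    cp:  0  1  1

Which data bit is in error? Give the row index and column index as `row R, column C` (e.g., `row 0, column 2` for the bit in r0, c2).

Recompute each row's even parity and compare to rp:
  r0: data parity 0, sent rp 0 → ok
  r1: data parity 0, sent rp 0 → ok
  r2: data parity 0, sent rp 1 → mismatch
  r3: data parity 1, sent rp 1 → ok
  r4: data parity 0, sent rp 0 → ok
Recompute each column's even parity and compare to cp:
  c0: data parity 1, sent cp 0 → mismatch
  c1: data parity 1, sent cp 1 → ok
  c2: data parity 1, sent cp 1 → ok
Exactly one row (r2) and one column (c0) fail → the flipped bit is at their intersection.

row 2, column 0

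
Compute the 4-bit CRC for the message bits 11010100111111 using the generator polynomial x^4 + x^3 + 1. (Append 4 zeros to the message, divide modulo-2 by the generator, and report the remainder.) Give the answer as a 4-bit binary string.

1000

Append 4 zeros: 110101001111110000. Divide by 11001 (XOR where the leading bit is 1):
  pos 0: 11010 XOR 11001 = 00011
  pos 3: 11100 XOR 11001 = 00101
  pos 5: 10111 XOR 11001 = 01110
  pos 6: 11101 XOR 11001 = 00100
  pos 8: 10011 XOR 11001 = 01010
  pos 9: 10101 XOR 11001 = 01100
  pos 10: 11000 XOR 11001 = 00001
Remainder (last 4 bits) = 1000. This is the CRC / FCS.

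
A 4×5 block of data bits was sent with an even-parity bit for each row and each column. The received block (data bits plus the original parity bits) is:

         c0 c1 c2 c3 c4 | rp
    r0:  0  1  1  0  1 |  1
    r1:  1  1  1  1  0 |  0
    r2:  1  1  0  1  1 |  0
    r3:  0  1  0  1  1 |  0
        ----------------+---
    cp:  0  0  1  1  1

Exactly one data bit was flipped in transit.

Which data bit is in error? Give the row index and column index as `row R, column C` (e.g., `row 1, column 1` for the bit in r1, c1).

row 3, column 2

Recompute each row's even parity and compare to rp:
  r0: data parity 1, sent rp 1 → ok
  r1: data parity 0, sent rp 0 → ok
  r2: data parity 0, sent rp 0 → ok
  r3: data parity 1, sent rp 0 → mismatch
Recompute each column's even parity and compare to cp:
  c0: data parity 0, sent cp 0 → ok
  c1: data parity 0, sent cp 0 → ok
  c2: data parity 0, sent cp 1 → mismatch
  c3: data parity 1, sent cp 1 → ok
  c4: data parity 1, sent cp 1 → ok
Exactly one row (r3) and one column (c2) fail → the flipped bit is at their intersection.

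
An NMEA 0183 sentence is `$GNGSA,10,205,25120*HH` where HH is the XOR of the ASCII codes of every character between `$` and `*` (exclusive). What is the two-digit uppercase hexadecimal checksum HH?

72

XOR the ASCII codes of the payload characters:
  'G' = 0x47 → acc = 0x47
  'N' = 0x4E → acc = 0x09
  'G' = 0x47 → acc = 0x4E
  'S' = 0x53 → acc = 0x1D
  'A' = 0x41 → acc = 0x5C
  ',' = 0x2C → acc = 0x70
  '1' = 0x31 → acc = 0x41
  '0' = 0x30 → acc = 0x71
  ',' = 0x2C → acc = 0x5D
  '2' = 0x32 → acc = 0x6F
  '0' = 0x30 → acc = 0x5F
  '5' = 0x35 → acc = 0x6A
  ',' = 0x2C → acc = 0x46
  '2' = 0x32 → acc = 0x74
  '5' = 0x35 → acc = 0x41
  '1' = 0x31 → acc = 0x70
  '2' = 0x32 → acc = 0x42
  '0' = 0x30 → acc = 0x72
Checksum = 0x72.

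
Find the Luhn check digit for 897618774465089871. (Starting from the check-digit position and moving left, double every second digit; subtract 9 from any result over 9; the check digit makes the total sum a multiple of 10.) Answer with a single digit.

2

Partial digits right→left: 1 7 8 9 8 0 5 6 4 4 7 7 8 1 6 7 9 8
Double every second digit counting from the check-digit position (so the 1st, 3rd, 5th, ... of the partial from the right).
  doubled (with −9 where >9): 2 7 7 1 8 5 7 3 9 → sum 49
  kept as-is: 7 9 0 6 4 7 1 7 8 → sum 49
Total = 49 + 49 = 98.
Check digit = (10 − (98 mod 10)) mod 10 = 2.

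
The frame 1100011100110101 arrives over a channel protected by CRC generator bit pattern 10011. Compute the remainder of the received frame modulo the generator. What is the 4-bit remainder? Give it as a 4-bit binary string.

Modulo-2 division of 1100011100110101 by 10011:
  pos 0: 11000 XOR 10011 = 01011
  pos 1: 10111 XOR 10011 = 00100
  pos 3: 10011 XOR 10011 = 00000
  pos 10: 11010 XOR 10011 = 01001
  pos 11: 10011 XOR 10011 = 00000
Remainder = 0000 (zero — the frame passes the CRC check).

0000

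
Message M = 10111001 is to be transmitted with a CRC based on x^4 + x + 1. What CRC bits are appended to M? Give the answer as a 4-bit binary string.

Append 4 zeros: 101110010000. Divide by 10011 (XOR where the leading bit is 1):
  pos 0: 10111 XOR 10011 = 00100
  pos 2: 10000 XOR 10011 = 00011
  pos 5: 11100 XOR 10011 = 01111
  pos 6: 11110 XOR 10011 = 01101
  pos 7: 11010 XOR 10011 = 01001
Remainder (last 4 bits) = 1001. This is the CRC / FCS.

1001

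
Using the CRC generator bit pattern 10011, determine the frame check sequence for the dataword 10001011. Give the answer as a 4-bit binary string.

0000

Append 4 zeros: 100010110000. Divide by 10011 (XOR where the leading bit is 1):
  pos 0: 10001 XOR 10011 = 00010
  pos 3: 10011 XOR 10011 = 00000
Remainder (last 4 bits) = 0000. This is the CRC / FCS.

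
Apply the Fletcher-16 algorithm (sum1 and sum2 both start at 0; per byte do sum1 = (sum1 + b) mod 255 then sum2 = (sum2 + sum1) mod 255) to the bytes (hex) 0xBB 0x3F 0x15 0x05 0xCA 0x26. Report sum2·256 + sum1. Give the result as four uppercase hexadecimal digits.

Running sums (mod 255):
  after byte 0 (0xBB): sum1=187, sum2=187
  after byte 1 (0x3F): sum1=250, sum2=182
  after byte 2 (0x15): sum1=16, sum2=198
  after byte 3 (0x05): sum1=21, sum2=219
  after byte 4 (0xCA): sum1=223, sum2=187
  after byte 5 (0x26): sum1=6, sum2=193
Checksum = sum2·256 + sum1 = 193·256 + 6 = 49414 = 0xC106.

C106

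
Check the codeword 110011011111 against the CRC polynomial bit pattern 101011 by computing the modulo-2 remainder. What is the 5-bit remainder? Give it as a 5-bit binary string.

10000

Modulo-2 division of 110011011111 by 101011:
  pos 0: 110011 XOR 101011 = 011000
  pos 1: 110000 XOR 101011 = 011011
  pos 2: 110111 XOR 101011 = 011100
  pos 3: 111001 XOR 101011 = 010010
  pos 4: 100101 XOR 101011 = 001110
  pos 6: 111011 XOR 101011 = 010000
Remainder = 10000 (nonzero — an error is detected).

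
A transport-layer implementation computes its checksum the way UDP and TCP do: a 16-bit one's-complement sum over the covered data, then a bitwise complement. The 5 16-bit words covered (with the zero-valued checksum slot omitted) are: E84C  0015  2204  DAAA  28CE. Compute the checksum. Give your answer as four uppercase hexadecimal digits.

F220

One's-complement addition (fold any carry out of bit 15 back into bit 0):
  0xE84C + 0x0015 = 0x0E861
  0xE861 + 0x2204 = 0x10A65 → wrap carry → 0x0A66
  0x0A66 + 0xDAAA = 0x0E510
  0xE510 + 0x28CE = 0x10DDE → wrap carry → 0x0DDF
One's-complement sum = 0x0DDF.
Checksum = ~0x0DDF & 0xFFFF = 0xF220.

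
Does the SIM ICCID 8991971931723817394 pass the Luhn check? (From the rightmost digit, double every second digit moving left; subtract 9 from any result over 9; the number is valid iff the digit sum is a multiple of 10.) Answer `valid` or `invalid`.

valid

From the right, keep odd positions and double even positions (subtract 9 from any doubled value over 9):
  doubled (positions 2,4,...): 9 5 7 4 2 9 5 2 9 → sum 52
  kept (positions 1,3,...): 4 3 1 3 7 3 1 9 9 8 → sum 48
Total = 100.
100 mod 10 = 0, so the number is valid.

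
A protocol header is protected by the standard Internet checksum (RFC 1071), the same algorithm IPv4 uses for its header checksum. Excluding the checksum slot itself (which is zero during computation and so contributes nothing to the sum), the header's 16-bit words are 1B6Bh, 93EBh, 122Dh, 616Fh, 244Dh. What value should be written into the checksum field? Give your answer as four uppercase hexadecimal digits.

One's-complement addition (fold any carry out of bit 15 back into bit 0):
  0x1B6B + 0x93EB = 0x0AF56
  0xAF56 + 0x122D = 0x0C183
  0xC183 + 0x616F = 0x122F2 → wrap carry → 0x22F3
  0x22F3 + 0x244D = 0x04740
One's-complement sum = 0x4740.
Checksum = ~0x4740 & 0xFFFF = 0xB8BF.

B8BF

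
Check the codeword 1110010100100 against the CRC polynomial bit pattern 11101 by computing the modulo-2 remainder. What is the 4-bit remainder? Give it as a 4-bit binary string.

0000

Modulo-2 division of 1110010100100 by 11101:
  pos 0: 11100 XOR 11101 = 00001
  pos 4: 11010 XOR 11101 = 00111
  pos 6: 11101 XOR 11101 = 00000
Remainder = 0000 (zero — the frame passes the CRC check).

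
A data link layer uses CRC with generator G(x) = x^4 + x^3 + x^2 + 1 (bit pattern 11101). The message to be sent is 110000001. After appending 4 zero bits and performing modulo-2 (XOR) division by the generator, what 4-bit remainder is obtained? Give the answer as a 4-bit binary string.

Append 4 zeros: 1100000010000. Divide by 11101 (XOR where the leading bit is 1):
  pos 0: 11000 XOR 11101 = 00101
  pos 2: 10100 XOR 11101 = 01001
  pos 3: 10010 XOR 11101 = 01111
  pos 4: 11111 XOR 11101 = 00010
  pos 7: 10000 XOR 11101 = 01101
  pos 8: 11010 XOR 11101 = 00111
Remainder (last 4 bits) = 0111. This is the CRC / FCS.

0111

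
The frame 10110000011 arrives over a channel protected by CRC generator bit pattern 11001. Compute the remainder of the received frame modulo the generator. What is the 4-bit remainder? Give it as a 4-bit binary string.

0000

Modulo-2 division of 10110000011 by 11001:
  pos 0: 10110 XOR 11001 = 01111
  pos 1: 11110 XOR 11001 = 00111
  pos 3: 11100 XOR 11001 = 00101
  pos 5: 10101 XOR 11001 = 01100
  pos 6: 11001 XOR 11001 = 00000
Remainder = 0000 (zero — the frame passes the CRC check).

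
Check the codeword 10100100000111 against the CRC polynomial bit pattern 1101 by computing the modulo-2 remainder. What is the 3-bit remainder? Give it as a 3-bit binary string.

Modulo-2 division of 10100100000111 by 1101:
  pos 0: 1010 XOR 1101 = 0111
  pos 1: 1110 XOR 1101 = 0011
  pos 3: 1110 XOR 1101 = 0011
  pos 5: 1100 XOR 1101 = 0001
  pos 8: 1001 XOR 1101 = 0100
  pos 9: 1001 XOR 1101 = 0100
  pos 10: 1001 XOR 1101 = 0100
Remainder = 100 (nonzero — an error is detected).

100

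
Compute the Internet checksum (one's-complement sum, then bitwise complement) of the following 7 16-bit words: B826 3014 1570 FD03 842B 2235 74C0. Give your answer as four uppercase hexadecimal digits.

EA2F

One's-complement addition (fold any carry out of bit 15 back into bit 0):
  0xB826 + 0x3014 = 0x0E83A
  0xE83A + 0x1570 = 0x0FDAA
  0xFDAA + 0xFD03 = 0x1FAAD → wrap carry → 0xFAAE
  0xFAAE + 0x842B = 0x17ED9 → wrap carry → 0x7EDA
  0x7EDA + 0x2235 = 0x0A10F
  0xA10F + 0x74C0 = 0x115CF → wrap carry → 0x15D0
One's-complement sum = 0x15D0.
Checksum = ~0x15D0 & 0xFFFF = 0xEA2F.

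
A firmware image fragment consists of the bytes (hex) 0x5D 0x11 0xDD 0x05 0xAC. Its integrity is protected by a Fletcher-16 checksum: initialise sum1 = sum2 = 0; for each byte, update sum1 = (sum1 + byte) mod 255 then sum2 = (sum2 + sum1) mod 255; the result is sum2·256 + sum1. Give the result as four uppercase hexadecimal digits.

Running sums (mod 255):
  after byte 0 (0x5D): sum1=93, sum2=93
  after byte 1 (0x11): sum1=110, sum2=203
  after byte 2 (0xDD): sum1=76, sum2=24
  after byte 3 (0x05): sum1=81, sum2=105
  after byte 4 (0xAC): sum1=253, sum2=103
Checksum = sum2·256 + sum1 = 103·256 + 253 = 26621 = 0x67FD.

67FD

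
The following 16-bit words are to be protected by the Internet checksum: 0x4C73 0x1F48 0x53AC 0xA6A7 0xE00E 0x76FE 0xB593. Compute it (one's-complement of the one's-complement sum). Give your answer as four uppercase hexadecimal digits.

One's-complement addition (fold any carry out of bit 15 back into bit 0):
  0x4C73 + 0x1F48 = 0x06BBB
  0x6BBB + 0x53AC = 0x0BF67
  0xBF67 + 0xA6A7 = 0x1660E → wrap carry → 0x660F
  0x660F + 0xE00E = 0x1461D → wrap carry → 0x461E
  0x461E + 0x76FE = 0x0BD1C
  0xBD1C + 0xB593 = 0x172AF → wrap carry → 0x72B0
One's-complement sum = 0x72B0.
Checksum = ~0x72B0 & 0xFFFF = 0x8D4F.

8D4F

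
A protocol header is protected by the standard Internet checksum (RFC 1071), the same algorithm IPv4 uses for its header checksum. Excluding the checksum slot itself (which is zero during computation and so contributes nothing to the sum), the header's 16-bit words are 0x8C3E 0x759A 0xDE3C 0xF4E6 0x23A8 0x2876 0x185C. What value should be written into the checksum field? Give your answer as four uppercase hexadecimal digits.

C688

One's-complement addition (fold any carry out of bit 15 back into bit 0):
  0x8C3E + 0x759A = 0x101D8 → wrap carry → 0x01D9
  0x01D9 + 0xDE3C = 0x0E015
  0xE015 + 0xF4E6 = 0x1D4FB → wrap carry → 0xD4FC
  0xD4FC + 0x23A8 = 0x0F8A4
  0xF8A4 + 0x2876 = 0x1211A → wrap carry → 0x211B
  0x211B + 0x185C = 0x03977
One's-complement sum = 0x3977.
Checksum = ~0x3977 & 0xFFFF = 0xC688.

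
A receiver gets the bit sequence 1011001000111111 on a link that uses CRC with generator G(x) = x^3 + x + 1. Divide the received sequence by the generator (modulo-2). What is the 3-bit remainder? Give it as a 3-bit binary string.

Modulo-2 division of 1011001000111111 by 1011:
  pos 0: 1011 XOR 1011 = 0000
  pos 6: 1000 XOR 1011 = 0011
  pos 8: 1111 XOR 1011 = 0100
  pos 9: 1001 XOR 1011 = 0010
  pos 11: 1011 XOR 1011 = 0000
Remainder = 001 (nonzero — an error is detected).

001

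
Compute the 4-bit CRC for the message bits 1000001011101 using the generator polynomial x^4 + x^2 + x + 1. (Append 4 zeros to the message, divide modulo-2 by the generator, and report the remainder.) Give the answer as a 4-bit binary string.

Append 4 zeros: 10000010111010000. Divide by 10111 (XOR where the leading bit is 1):
  pos 0: 10000 XOR 10111 = 00111
  pos 2: 11101 XOR 10111 = 01010
  pos 3: 10100 XOR 10111 = 00011
  pos 6: 11111 XOR 10111 = 01000
  pos 7: 10000 XOR 10111 = 00111
  pos 9: 11110 XOR 10111 = 01001
  pos 10: 10010 XOR 10111 = 00101
  pos 12: 10100 XOR 10111 = 00011
Remainder (last 4 bits) = 0011. This is the CRC / FCS.

0011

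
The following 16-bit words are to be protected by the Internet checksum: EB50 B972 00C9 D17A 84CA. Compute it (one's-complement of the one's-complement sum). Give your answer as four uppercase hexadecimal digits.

One's-complement addition (fold any carry out of bit 15 back into bit 0):
  0xEB50 + 0xB972 = 0x1A4C2 → wrap carry → 0xA4C3
  0xA4C3 + 0x00C9 = 0x0A58C
  0xA58C + 0xD17A = 0x17706 → wrap carry → 0x7707
  0x7707 + 0x84CA = 0x0FBD1
One's-complement sum = 0xFBD1.
Checksum = ~0xFBD1 & 0xFFFF = 0x042E.

042E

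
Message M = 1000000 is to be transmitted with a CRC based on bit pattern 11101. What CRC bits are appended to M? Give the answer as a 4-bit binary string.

Append 4 zeros: 10000000000. Divide by 11101 (XOR where the leading bit is 1):
  pos 0: 10000 XOR 11101 = 01101
  pos 1: 11010 XOR 11101 = 00111
  pos 3: 11100 XOR 11101 = 00001
Remainder (last 4 bits) = 1000. This is the CRC / FCS.

1000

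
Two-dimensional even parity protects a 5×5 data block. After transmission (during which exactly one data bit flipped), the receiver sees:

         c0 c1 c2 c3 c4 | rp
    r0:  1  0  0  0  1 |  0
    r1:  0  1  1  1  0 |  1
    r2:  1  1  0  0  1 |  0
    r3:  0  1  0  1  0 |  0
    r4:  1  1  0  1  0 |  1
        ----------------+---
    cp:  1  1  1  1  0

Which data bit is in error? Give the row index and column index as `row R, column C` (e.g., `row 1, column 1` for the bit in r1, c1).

Recompute each row's even parity and compare to rp:
  r0: data parity 0, sent rp 0 → ok
  r1: data parity 1, sent rp 1 → ok
  r2: data parity 1, sent rp 0 → mismatch
  r3: data parity 0, sent rp 0 → ok
  r4: data parity 1, sent rp 1 → ok
Recompute each column's even parity and compare to cp:
  c0: data parity 1, sent cp 1 → ok
  c1: data parity 0, sent cp 1 → mismatch
  c2: data parity 1, sent cp 1 → ok
  c3: data parity 1, sent cp 1 → ok
  c4: data parity 0, sent cp 0 → ok
Exactly one row (r2) and one column (c1) fail → the flipped bit is at their intersection.

row 2, column 1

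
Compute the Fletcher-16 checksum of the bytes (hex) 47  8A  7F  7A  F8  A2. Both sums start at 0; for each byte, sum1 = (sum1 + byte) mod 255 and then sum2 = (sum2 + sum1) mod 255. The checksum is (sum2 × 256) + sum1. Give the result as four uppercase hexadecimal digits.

6267

Running sums (mod 255):
  after byte 0 (47): sum1=71, sum2=71
  after byte 1 (8A): sum1=209, sum2=25
  after byte 2 (7F): sum1=81, sum2=106
  after byte 3 (7A): sum1=203, sum2=54
  after byte 4 (F8): sum1=196, sum2=250
  after byte 5 (A2): sum1=103, sum2=98
Checksum = sum2·256 + sum1 = 98·256 + 103 = 25191 = 0x6267.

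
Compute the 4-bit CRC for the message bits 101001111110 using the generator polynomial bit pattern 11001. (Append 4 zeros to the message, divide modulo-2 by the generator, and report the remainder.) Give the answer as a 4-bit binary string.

0101

Append 4 zeros: 1010011111100000. Divide by 11001 (XOR where the leading bit is 1):
  pos 0: 10100 XOR 11001 = 01101
  pos 1: 11011 XOR 11001 = 00010
  pos 4: 10111 XOR 11001 = 01110
  pos 5: 11101 XOR 11001 = 00100
  pos 7: 10010 XOR 11001 = 01011
  pos 8: 10110 XOR 11001 = 01111
  pos 9: 11110 XOR 11001 = 00111
  pos 11: 11100 XOR 11001 = 00101
Remainder (last 4 bits) = 0101. This is the CRC / FCS.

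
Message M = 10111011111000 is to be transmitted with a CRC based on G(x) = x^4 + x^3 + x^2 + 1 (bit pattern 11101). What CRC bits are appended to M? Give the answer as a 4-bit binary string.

Append 4 zeros: 101110111110000000. Divide by 11101 (XOR where the leading bit is 1):
  pos 0: 10111 XOR 11101 = 01010
  pos 1: 10100 XOR 11101 = 01001
  pos 2: 10011 XOR 11101 = 01110
  pos 3: 11101 XOR 11101 = 00000
  pos 8: 11100 XOR 11101 = 00001
  pos 12: 10000 XOR 11101 = 01101
  pos 13: 11010 XOR 11101 = 00111
Remainder (last 4 bits) = 0111. This is the CRC / FCS.

0111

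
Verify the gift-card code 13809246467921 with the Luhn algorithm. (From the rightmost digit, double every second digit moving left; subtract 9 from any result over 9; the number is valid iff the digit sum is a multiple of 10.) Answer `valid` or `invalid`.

valid

From the right, keep odd positions and double even positions (subtract 9 from any doubled value over 9):
  doubled (positions 2,4,...): 4 5 8 8 9 7 2 → sum 43
  kept (positions 1,3,...): 1 9 6 6 2 0 3 → sum 27
Total = 70.
70 mod 10 = 0, so the number is valid.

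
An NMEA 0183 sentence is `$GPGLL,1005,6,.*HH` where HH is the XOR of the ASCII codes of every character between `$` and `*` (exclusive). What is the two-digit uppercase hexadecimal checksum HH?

XOR the ASCII codes of the payload characters:
  'G' = 0x47 → acc = 0x47
  'P' = 0x50 → acc = 0x17
  'G' = 0x47 → acc = 0x50
  'L' = 0x4C → acc = 0x1C
  'L' = 0x4C → acc = 0x50
  ',' = 0x2C → acc = 0x7C
  '1' = 0x31 → acc = 0x4D
  '0' = 0x30 → acc = 0x7D
  '0' = 0x30 → acc = 0x4D
  '5' = 0x35 → acc = 0x78
  ',' = 0x2C → acc = 0x54
  '6' = 0x36 → acc = 0x62
  ',' = 0x2C → acc = 0x4E
  '.' = 0x2E → acc = 0x60
Checksum = 0x60.

60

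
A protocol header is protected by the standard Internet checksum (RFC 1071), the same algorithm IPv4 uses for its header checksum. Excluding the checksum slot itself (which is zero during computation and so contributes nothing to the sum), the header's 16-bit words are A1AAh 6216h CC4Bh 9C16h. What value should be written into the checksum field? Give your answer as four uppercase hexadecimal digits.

93DC

One's-complement addition (fold any carry out of bit 15 back into bit 0):
  0xA1AA + 0x6216 = 0x103C0 → wrap carry → 0x03C1
  0x03C1 + 0xCC4B = 0x0D00C
  0xD00C + 0x9C16 = 0x16C22 → wrap carry → 0x6C23
One's-complement sum = 0x6C23.
Checksum = ~0x6C23 & 0xFFFF = 0x93DC.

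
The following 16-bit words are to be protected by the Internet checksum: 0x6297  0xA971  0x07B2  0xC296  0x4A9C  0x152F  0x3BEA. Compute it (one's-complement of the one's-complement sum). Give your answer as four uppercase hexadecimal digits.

One's-complement addition (fold any carry out of bit 15 back into bit 0):
  0x6297 + 0xA971 = 0x10C08 → wrap carry → 0x0C09
  0x0C09 + 0x07B2 = 0x013BB
  0x13BB + 0xC296 = 0x0D651
  0xD651 + 0x4A9C = 0x120ED → wrap carry → 0x20EE
  0x20EE + 0x152F = 0x0361D
  0x361D + 0x3BEA = 0x07207
One's-complement sum = 0x7207.
Checksum = ~0x7207 & 0xFFFF = 0x8DF8.

8DF8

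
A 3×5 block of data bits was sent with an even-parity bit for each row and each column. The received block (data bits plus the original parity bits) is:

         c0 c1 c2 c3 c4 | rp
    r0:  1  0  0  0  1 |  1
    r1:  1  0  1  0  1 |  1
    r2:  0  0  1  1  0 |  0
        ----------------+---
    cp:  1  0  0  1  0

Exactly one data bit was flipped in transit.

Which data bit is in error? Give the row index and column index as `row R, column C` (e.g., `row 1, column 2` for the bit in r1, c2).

row 0, column 0

Recompute each row's even parity and compare to rp:
  r0: data parity 0, sent rp 1 → mismatch
  r1: data parity 1, sent rp 1 → ok
  r2: data parity 0, sent rp 0 → ok
Recompute each column's even parity and compare to cp:
  c0: data parity 0, sent cp 1 → mismatch
  c1: data parity 0, sent cp 0 → ok
  c2: data parity 0, sent cp 0 → ok
  c3: data parity 1, sent cp 1 → ok
  c4: data parity 0, sent cp 0 → ok
Exactly one row (r0) and one column (c0) fail → the flipped bit is at their intersection.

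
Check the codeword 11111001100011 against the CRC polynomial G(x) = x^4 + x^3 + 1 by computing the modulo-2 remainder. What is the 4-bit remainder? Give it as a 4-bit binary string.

Modulo-2 division of 11111001100011 by 11001:
  pos 0: 11111 XOR 11001 = 00110
  pos 2: 11000 XOR 11001 = 00001
  pos 6: 11100 XOR 11001 = 00101
  pos 8: 10101 XOR 11001 = 01100
  pos 9: 11001 XOR 11001 = 00000
Remainder = 0000 (zero — the frame passes the CRC check).

0000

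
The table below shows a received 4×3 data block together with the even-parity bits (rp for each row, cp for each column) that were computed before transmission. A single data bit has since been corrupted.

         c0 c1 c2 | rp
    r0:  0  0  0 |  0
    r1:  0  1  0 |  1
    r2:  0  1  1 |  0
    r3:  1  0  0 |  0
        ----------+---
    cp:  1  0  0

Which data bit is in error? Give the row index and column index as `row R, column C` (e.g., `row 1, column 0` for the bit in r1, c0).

row 3, column 2

Recompute each row's even parity and compare to rp:
  r0: data parity 0, sent rp 0 → ok
  r1: data parity 1, sent rp 1 → ok
  r2: data parity 0, sent rp 0 → ok
  r3: data parity 1, sent rp 0 → mismatch
Recompute each column's even parity and compare to cp:
  c0: data parity 1, sent cp 1 → ok
  c1: data parity 0, sent cp 0 → ok
  c2: data parity 1, sent cp 0 → mismatch
Exactly one row (r3) and one column (c2) fail → the flipped bit is at their intersection.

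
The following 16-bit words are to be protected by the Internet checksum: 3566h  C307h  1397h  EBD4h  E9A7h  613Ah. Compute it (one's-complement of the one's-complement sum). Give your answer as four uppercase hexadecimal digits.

One's-complement addition (fold any carry out of bit 15 back into bit 0):
  0x3566 + 0xC307 = 0x0F86D
  0xF86D + 0x1397 = 0x10C04 → wrap carry → 0x0C05
  0x0C05 + 0xEBD4 = 0x0F7D9
  0xF7D9 + 0xE9A7 = 0x1E180 → wrap carry → 0xE181
  0xE181 + 0x613A = 0x142BB → wrap carry → 0x42BC
One's-complement sum = 0x42BC.
Checksum = ~0x42BC & 0xFFFF = 0xBD43.

BD43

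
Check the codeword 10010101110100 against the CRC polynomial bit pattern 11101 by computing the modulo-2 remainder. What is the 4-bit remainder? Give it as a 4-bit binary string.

Modulo-2 division of 10010101110100 by 11101:
  pos 0: 10010 XOR 11101 = 01111
  pos 1: 11111 XOR 11101 = 00010
  pos 4: 10011 XOR 11101 = 01110
  pos 5: 11101 XOR 11101 = 00000
Remainder = 0100 (nonzero — an error is detected).

0100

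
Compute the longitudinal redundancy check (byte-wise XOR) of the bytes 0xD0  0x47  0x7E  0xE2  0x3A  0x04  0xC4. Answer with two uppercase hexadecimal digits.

XOR the bytes together:
  start with 0xD0
  0xD0 ⊕ 0x47 = 0x97
  0x97 ⊕ 0x7E = 0xE9
  0xE9 ⊕ 0xE2 = 0x0B
  0x0B ⊕ 0x3A = 0x31
  0x31 ⊕ 0x04 = 0x35
  0x35 ⊕ 0xC4 = 0xF1

F1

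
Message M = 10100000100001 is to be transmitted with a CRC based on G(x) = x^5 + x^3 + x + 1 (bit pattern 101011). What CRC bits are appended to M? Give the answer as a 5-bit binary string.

10010

Append 5 zeros: 1010000010000100000. Divide by 101011 (XOR where the leading bit is 1):
  pos 0: 101000 XOR 101011 = 000011
  pos 4: 110010 XOR 101011 = 011001
  pos 5: 110010 XOR 101011 = 011001
  pos 6: 110010 XOR 101011 = 011001
  pos 7: 110010 XOR 101011 = 011001
  pos 8: 110011 XOR 101011 = 011000
  pos 9: 110000 XOR 101011 = 011011
  pos 10: 110110 XOR 101011 = 011101
  pos 11: 111010 XOR 101011 = 010001
  pos 12: 100010 XOR 101011 = 001001
Remainder (last 5 bits) = 10010. This is the CRC / FCS.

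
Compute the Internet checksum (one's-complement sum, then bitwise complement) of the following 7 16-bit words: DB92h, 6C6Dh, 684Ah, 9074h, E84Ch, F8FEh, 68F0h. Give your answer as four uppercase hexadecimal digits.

7504

One's-complement addition (fold any carry out of bit 15 back into bit 0):
  0xDB92 + 0x6C6D = 0x147FF → wrap carry → 0x4800
  0x4800 + 0x684A = 0x0B04A
  0xB04A + 0x9074 = 0x140BE → wrap carry → 0x40BF
  0x40BF + 0xE84C = 0x1290B → wrap carry → 0x290C
  0x290C + 0xF8FE = 0x1220A → wrap carry → 0x220B
  0x220B + 0x68F0 = 0x08AFB
One's-complement sum = 0x8AFB.
Checksum = ~0x8AFB & 0xFFFF = 0x7504.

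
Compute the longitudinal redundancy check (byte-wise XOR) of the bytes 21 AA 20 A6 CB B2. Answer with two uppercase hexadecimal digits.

XOR the bytes together:
  start with 0x21
  0x21 ⊕ 0xAA = 0x8B
  0x8B ⊕ 0x20 = 0xAB
  0xAB ⊕ 0xA6 = 0x0D
  0x0D ⊕ 0xCB = 0xC6
  0xC6 ⊕ 0xB2 = 0x74

74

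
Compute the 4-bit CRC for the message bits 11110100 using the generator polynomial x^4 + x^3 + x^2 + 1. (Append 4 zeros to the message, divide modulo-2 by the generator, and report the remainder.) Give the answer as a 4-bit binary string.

Append 4 zeros: 111101000000. Divide by 11101 (XOR where the leading bit is 1):
  pos 0: 11110 XOR 11101 = 00011
  pos 3: 11100 XOR 11101 = 00001
  pos 7: 10000 XOR 11101 = 01101
Remainder (last 4 bits) = 1101. This is the CRC / FCS.

1101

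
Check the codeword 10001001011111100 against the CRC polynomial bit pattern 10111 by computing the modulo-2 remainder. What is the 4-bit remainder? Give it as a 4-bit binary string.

Modulo-2 division of 10001001011111100 by 10111:
  pos 0: 10001 XOR 10111 = 00110
  pos 2: 11000 XOR 10111 = 01111
  pos 3: 11111 XOR 10111 = 01000
  pos 4: 10000 XOR 10111 = 00111
  pos 6: 11111 XOR 10111 = 01000
  pos 7: 10001 XOR 10111 = 00110
  pos 9: 11011 XOR 10111 = 01100
  pos 10: 11001 XOR 10111 = 01110
  pos 11: 11100 XOR 10111 = 01011
  pos 12: 10110 XOR 10111 = 00001
Remainder = 0001 (nonzero — an error is detected).

0001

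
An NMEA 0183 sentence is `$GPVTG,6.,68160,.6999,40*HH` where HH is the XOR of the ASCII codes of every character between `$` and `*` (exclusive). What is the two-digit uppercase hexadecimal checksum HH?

XOR the ASCII codes of the payload characters:
  'G' = 0x47 → acc = 0x47
  'P' = 0x50 → acc = 0x17
  'V' = 0x56 → acc = 0x41
  'T' = 0x54 → acc = 0x15
  'G' = 0x47 → acc = 0x52
  ',' = 0x2C → acc = 0x7E
  '6' = 0x36 → acc = 0x48
  '.' = 0x2E → acc = 0x66
  ',' = 0x2C → acc = 0x4A
  '6' = 0x36 → acc = 0x7C
  '8' = 0x38 → acc = 0x44
  '1' = 0x31 → acc = 0x75
  '6' = 0x36 → acc = 0x43
  '0' = 0x30 → acc = 0x73
  ',' = 0x2C → acc = 0x5F
  '.' = 0x2E → acc = 0x71
  '6' = 0x36 → acc = 0x47
  '9' = 0x39 → acc = 0x7E
  '9' = 0x39 → acc = 0x47
  '9' = 0x39 → acc = 0x7E
  ',' = 0x2C → acc = 0x52
  '4' = 0x34 → acc = 0x66
  '0' = 0x30 → acc = 0x56
Checksum = 0x56.

56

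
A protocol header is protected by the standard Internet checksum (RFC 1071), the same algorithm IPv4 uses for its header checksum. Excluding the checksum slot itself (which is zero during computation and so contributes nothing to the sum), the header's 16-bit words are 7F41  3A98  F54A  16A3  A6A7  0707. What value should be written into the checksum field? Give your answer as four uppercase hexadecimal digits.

One's-complement addition (fold any carry out of bit 15 back into bit 0):
  0x7F41 + 0x3A98 = 0x0B9D9
  0xB9D9 + 0xF54A = 0x1AF23 → wrap carry → 0xAF24
  0xAF24 + 0x16A3 = 0x0C5C7
  0xC5C7 + 0xA6A7 = 0x16C6E → wrap carry → 0x6C6F
  0x6C6F + 0x0707 = 0x07376
One's-complement sum = 0x7376.
Checksum = ~0x7376 & 0xFFFF = 0x8C89.

8C89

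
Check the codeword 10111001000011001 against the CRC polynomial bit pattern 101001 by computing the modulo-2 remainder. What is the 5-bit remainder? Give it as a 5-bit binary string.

Modulo-2 division of 10111001000011001 by 101001:
  pos 0: 101110 XOR 101001 = 000111
  pos 3: 111010 XOR 101001 = 010011
  pos 4: 100110 XOR 101001 = 001111
  pos 6: 111100 XOR 101001 = 010101
  pos 7: 101011 XOR 101001 = 000010
  pos 11: 101001 XOR 101001 = 000000
Remainder = 00000 (zero — the frame passes the CRC check).

00000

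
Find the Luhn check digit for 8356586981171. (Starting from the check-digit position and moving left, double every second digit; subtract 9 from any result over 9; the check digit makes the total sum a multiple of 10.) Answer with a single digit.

Partial digits right→left: 1 7 1 1 8 9 6 8 5 6 5 3 8
Double every second digit counting from the check-digit position (so the 1st, 3rd, 5th, ... of the partial from the right).
  doubled (with −9 where >9): 2 2 7 3 1 1 7 → sum 23
  kept as-is: 7 1 9 8 6 3 → sum 34
Total = 23 + 34 = 57.
Check digit = (10 − (57 mod 10)) mod 10 = 3.

3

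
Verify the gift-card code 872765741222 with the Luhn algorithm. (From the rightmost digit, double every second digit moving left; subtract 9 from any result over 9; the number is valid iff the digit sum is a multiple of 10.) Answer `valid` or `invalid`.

From the right, keep odd positions and double even positions (subtract 9 from any doubled value over 9):
  doubled (positions 2,4,...): 4 2 5 3 4 7 → sum 25
  kept (positions 1,3,...): 2 2 4 5 7 7 → sum 27
Total = 52.
52 mod 10 = 2, so the number is invalid.

invalid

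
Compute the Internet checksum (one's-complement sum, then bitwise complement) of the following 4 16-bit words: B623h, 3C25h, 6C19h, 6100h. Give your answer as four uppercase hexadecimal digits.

One's-complement addition (fold any carry out of bit 15 back into bit 0):
  0xB623 + 0x3C25 = 0x0F248
  0xF248 + 0x6C19 = 0x15E61 → wrap carry → 0x5E62
  0x5E62 + 0x6100 = 0x0BF62
One's-complement sum = 0xBF62.
Checksum = ~0xBF62 & 0xFFFF = 0x409D.

409D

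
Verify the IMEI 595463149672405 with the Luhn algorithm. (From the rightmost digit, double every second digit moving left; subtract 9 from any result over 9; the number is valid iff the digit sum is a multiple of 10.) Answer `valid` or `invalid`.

valid

From the right, keep odd positions and double even positions (subtract 9 from any doubled value over 9):
  doubled (positions 2,4,...): 0 4 3 8 6 8 9 → sum 38
  kept (positions 1,3,...): 5 4 7 9 1 6 5 5 → sum 42
Total = 80.
80 mod 10 = 0, so the number is valid.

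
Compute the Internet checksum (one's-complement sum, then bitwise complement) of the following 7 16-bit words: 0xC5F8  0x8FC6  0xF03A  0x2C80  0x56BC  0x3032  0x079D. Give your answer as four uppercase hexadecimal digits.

FEF9

One's-complement addition (fold any carry out of bit 15 back into bit 0):
  0xC5F8 + 0x8FC6 = 0x155BE → wrap carry → 0x55BF
  0x55BF + 0xF03A = 0x145F9 → wrap carry → 0x45FA
  0x45FA + 0x2C80 = 0x0727A
  0x727A + 0x56BC = 0x0C936
  0xC936 + 0x3032 = 0x0F968
  0xF968 + 0x079D = 0x10105 → wrap carry → 0x0106
One's-complement sum = 0x0106.
Checksum = ~0x0106 & 0xFFFF = 0xFEF9.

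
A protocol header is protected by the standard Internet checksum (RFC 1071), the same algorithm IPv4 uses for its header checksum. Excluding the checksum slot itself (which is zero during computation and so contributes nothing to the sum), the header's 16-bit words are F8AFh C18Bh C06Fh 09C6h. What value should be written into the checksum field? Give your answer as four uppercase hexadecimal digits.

One's-complement addition (fold any carry out of bit 15 back into bit 0):
  0xF8AF + 0xC18B = 0x1BA3A → wrap carry → 0xBA3B
  0xBA3B + 0xC06F = 0x17AAA → wrap carry → 0x7AAB
  0x7AAB + 0x09C6 = 0x08471
One's-complement sum = 0x8471.
Checksum = ~0x8471 & 0xFFFF = 0x7B8E.

7B8E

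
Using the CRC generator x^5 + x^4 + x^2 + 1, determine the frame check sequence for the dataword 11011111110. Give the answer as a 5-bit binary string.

10101

Append 5 zeros: 1101111111000000. Divide by 110101 (XOR where the leading bit is 1):
  pos 0: 110111 XOR 110101 = 000010
  pos 4: 101111 XOR 110101 = 011010
  pos 5: 110100 XOR 110101 = 000001
  pos 10: 100000 XOR 110101 = 010101
Remainder (last 5 bits) = 10101. This is the CRC / FCS.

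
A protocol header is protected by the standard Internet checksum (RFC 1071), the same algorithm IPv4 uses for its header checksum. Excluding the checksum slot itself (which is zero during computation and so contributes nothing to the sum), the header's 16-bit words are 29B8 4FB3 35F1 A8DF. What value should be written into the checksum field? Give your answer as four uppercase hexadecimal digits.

A7C3

One's-complement addition (fold any carry out of bit 15 back into bit 0):
  0x29B8 + 0x4FB3 = 0x0796B
  0x796B + 0x35F1 = 0x0AF5C
  0xAF5C + 0xA8DF = 0x1583B → wrap carry → 0x583C
One's-complement sum = 0x583C.
Checksum = ~0x583C & 0xFFFF = 0xA7C3.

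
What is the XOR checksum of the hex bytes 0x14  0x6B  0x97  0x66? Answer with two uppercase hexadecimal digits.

XOR the bytes together:
  start with 0x14
  0x14 ⊕ 0x6B = 0x7F
  0x7F ⊕ 0x97 = 0xE8
  0xE8 ⊕ 0x66 = 0x8E

8E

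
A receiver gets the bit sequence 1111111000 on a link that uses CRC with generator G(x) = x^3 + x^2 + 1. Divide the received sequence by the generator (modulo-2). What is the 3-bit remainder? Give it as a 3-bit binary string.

Modulo-2 division of 1111111000 by 1101:
  pos 0: 1111 XOR 1101 = 0010
  pos 2: 1011 XOR 1101 = 0110
  pos 3: 1101 XOR 1101 = 0000
Remainder = 000 (zero — the frame passes the CRC check).

000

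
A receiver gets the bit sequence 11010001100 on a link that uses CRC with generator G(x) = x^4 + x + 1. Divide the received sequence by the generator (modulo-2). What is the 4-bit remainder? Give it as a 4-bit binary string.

Modulo-2 division of 11010001100 by 10011:
  pos 0: 11010 XOR 10011 = 01001
  pos 1: 10010 XOR 10011 = 00001
  pos 5: 10110 XOR 10011 = 00101
Remainder = 1010 (nonzero — an error is detected).

1010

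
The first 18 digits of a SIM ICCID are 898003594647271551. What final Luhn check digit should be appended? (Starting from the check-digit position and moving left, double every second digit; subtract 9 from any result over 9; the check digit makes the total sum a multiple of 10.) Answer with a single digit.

3

Partial digits right→left: 1 5 5 1 7 2 7 4 6 4 9 5 3 0 0 8 9 8
Double every second digit counting from the check-digit position (so the 1st, 3rd, 5th, ... of the partial from the right).
  doubled (with −9 where >9): 2 1 5 5 3 9 6 0 9 → sum 40
  kept as-is: 5 1 2 4 4 5 0 8 8 → sum 37
Total = 40 + 37 = 77.
Check digit = (10 − (77 mod 10)) mod 10 = 3.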